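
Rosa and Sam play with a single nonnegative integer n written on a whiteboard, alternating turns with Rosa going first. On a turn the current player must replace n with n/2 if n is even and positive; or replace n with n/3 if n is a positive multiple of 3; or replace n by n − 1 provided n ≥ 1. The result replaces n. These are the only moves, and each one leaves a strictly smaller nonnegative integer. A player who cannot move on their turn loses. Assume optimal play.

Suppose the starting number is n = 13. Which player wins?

Use the standard recursion: the mover loses at a terminal position; elsewhere, the mover wins exactly when some move hands the opponent an L position.
n=0: no move → L
n=1: →0(L), so W
n=2: →1(W) only, which is W, so L
n=3: →2(L), so W
n=4: →2(L), so W
n=5: →4(W) only, which is W, so L
n=6: →2(L), so W
n=7: →6(W) only, which is W, so L
n=8: →7(L), so W
n=9: →3(W), 8(W) — all W, so L
n=10: →5(L), so W
n=11: →10(W) only, which is W, so L
n=12: →11(L), so W
n=13: →12(W) only, which is W, so L
Every move from 13 reaches a W position, so the mover loses.

Sam wins.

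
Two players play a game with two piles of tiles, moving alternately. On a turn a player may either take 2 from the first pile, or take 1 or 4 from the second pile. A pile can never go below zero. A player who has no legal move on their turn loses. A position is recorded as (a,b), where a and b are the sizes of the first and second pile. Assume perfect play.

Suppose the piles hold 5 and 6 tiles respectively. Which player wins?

Use the standard recursion: the mover loses at a terminal position; elsewhere, the mover wins exactly when some move hands the opponent an L position.
No move ever increases a pile, so every position that can arise here has a ≤ 5 and b ≤ 6; it is enough to label the cells with 0 ≤ a ≤ 5 and 0 ≤ b ≤ 6.
Every move lowers a or b (never raises either), so fill the grid row by row in increasing a, and left to right within a row: each cell's successors are then already labelled.
      b=0  b=1  b=2  b=3  b=4  b=5  b=6
a=0:    L    W    L    W    W    L    W
a=1:    L    W    L    W    W    L    W
a=2:    W    L    W    L    W    W    L
a=3:    W    L    W    L    W    W    L
a=4:    L    W    L    W    W    L    W
a=5:    L    W    L    W    W    L    W
Cells with no legal move (terminal, hence L): (0,0), (1,0).
The remaining L cells, each justified by listing all of its moves:
(0,2): the only move is to (0,1)(W), a W ⇒ L
(0,5): moves to (0,4)(W), (0,1)(W); every one is W ⇒ L
(1,2): the only move is to (1,1)(W), a W ⇒ L
(1,5): moves to (1,4)(W), (1,1)(W); every one is W ⇒ L
(2,1): moves to (0,1)(W), (2,0)(W); every one is W ⇒ L
(2,3): moves to (0,3)(W), (2,2)(W); every one is W ⇒ L
(2,6): moves to (0,6)(W), (2,5)(W), (2,2)(W); every one is W ⇒ L
(3,1): moves to (1,1)(W), (3,0)(W); every one is W ⇒ L
(3,3): moves to (1,3)(W), (3,2)(W); every one is W ⇒ L
(3,6): moves to (1,6)(W), (3,5)(W), (3,2)(W); every one is W ⇒ L
(4,0): the only move is to (2,0)(W), a W ⇒ L
(4,2): moves to (2,2)(W), (4,1)(W); every one is W ⇒ L
(4,5): moves to (2,5)(W), (4,4)(W), (4,1)(W); every one is W ⇒ L
(5,0): the only move is to (3,0)(W), a W ⇒ L
(5,2): moves to (3,2)(W), (5,1)(W); every one is W ⇒ L
(5,5): moves to (3,5)(W), (5,4)(W), (5,1)(W); every one is W ⇒ L
Every other cell has at least one move into one of the L cells above, so it is W.
The starting position (5,6) is W: the player to move should move to (3,6), handing over an L position.

The first player wins.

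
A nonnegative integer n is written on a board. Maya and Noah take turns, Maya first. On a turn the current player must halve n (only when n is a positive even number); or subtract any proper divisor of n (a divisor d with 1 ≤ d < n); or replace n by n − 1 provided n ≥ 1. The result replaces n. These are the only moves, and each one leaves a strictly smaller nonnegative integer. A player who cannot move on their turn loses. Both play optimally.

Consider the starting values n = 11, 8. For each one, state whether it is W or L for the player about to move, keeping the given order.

11: L, 8: W

Label each position W (a win for the player to move) or L (a loss). A position with no legal move is L; any other position is W exactly when some move reaches an L, and L when every move reaches a W.
n=0: no move → L
n=1: reaches L-position 0 → W
n=2: only reaches 1(W), which is W → L
n=3: reaches L-position 2 → W
n=4: reaches L-position 2 → W
n=5: only reaches 4(W), which is W → L
n=6: reaches L-position 5 → W
n=7: only reaches 6(W), which is W → L
n=8: reaches L-position 7 → W
n=9: only reaches 6(W), 8(W), all W → L
n=10: reaches L-position 5 → W
n=11: only reaches 10(W), which is W → L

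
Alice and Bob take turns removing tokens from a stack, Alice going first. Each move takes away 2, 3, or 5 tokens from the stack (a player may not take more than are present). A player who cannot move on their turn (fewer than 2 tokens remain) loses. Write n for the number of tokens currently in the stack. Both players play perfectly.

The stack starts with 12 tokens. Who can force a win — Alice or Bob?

Alice wins.

Positions with no move are L. A position that does have a move is losing for the player to move precisely when every available move leads to a winning position for the opponent. Fill in the labels:
n=0: no move → L
n=1: no move → L
n=2: W (go to 0, an L position)
n=3: W (go to 1, an L position)
n=4: W (go to 1, an L position)
n=5: W (go to 0, an L position)
n=6: W (go to 1, an L position)
n=7: L (options 5(W), 4(W), 2(W) are all W)
n=8: L (options 6(W), 5(W), 3(W) are all W)
n=9: W (go to 7, an L position)
n=10: W (go to 8, an L position)
n=11: W (go to 8, an L position)
n=12: W (go to 7, an L position)
The starting position 12 is W: Alice should remove 5, leaving 7, handing over an L position.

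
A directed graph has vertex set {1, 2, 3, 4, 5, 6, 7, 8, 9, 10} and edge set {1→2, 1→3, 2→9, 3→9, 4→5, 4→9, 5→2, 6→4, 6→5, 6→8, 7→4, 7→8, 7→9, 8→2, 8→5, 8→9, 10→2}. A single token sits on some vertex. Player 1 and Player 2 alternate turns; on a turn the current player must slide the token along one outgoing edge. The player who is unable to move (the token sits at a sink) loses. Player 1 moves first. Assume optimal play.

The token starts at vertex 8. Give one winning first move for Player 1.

Positions with no move are L. A position that does have a move is losing for the player to move precisely when every available move leads to a winning position for the opponent. Fill in the labels:
Every edge goes from a vertex to one that appears earlier in the order 9, 2, 5, 8, 4, 3, 6, 1, 10, 7, so processing vertices in that order labels each vertex after all of its successors.
9: no outgoing edge → L
2: can move to 9, which is L ⇒ W
5: the only move is to 2(W), a W ⇒ L
8: can move to 5, which is L ⇒ W
4: can move to 5, which is L ⇒ W
3: can move to 9, which is L ⇒ W
6: can move to 5, which is L ⇒ W
1: moves to 3(W), 2(W); every one is W ⇒ L
10: the only move is to 2(W), a W ⇒ L
7: can move to 9, which is L ⇒ W
From 8, the L positions reachable in one move are: 5, 9. Any move reaching one of these is winning.

Move to 5.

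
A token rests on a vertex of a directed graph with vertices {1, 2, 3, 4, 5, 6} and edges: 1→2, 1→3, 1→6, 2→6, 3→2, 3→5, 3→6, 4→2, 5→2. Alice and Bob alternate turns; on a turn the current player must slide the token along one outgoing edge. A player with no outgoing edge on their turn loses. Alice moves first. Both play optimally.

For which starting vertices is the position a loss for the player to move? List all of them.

Build the W/L table. Terminal = L. A non-terminal position is W if it has a move to some L; otherwise it is L.
Every edge goes from a vertex to one that appears earlier in the order 6, 2, 5, 3, 1, 4, so processing vertices in that order labels each vertex after all of its successors.
6: no outgoing edge → L
2: W (go to 6, an L position)
5: L (sole option 2(W) is W)
3: W (go to 5, an L position)
1: W (go to 6, an L position)
4: L (sole option 2(W) is W)
The losing starting vertices are exactly the entries labelled L in this table (3 of them).

4, 5, 6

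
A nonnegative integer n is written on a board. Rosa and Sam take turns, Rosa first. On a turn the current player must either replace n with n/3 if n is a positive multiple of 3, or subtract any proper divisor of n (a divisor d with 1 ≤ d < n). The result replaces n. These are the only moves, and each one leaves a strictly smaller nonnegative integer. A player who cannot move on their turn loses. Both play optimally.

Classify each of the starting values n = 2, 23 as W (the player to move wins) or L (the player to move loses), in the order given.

2: W, 23: L

Label each position W (a win for the player to move) or L (a loss). A position with no legal move is L; any other position is W exactly when some move reaches an L, and L when every move reaches a W.
n=0: no move → L
n=1: no move → L
n=2: →1(L), so W
n=3: →1(L), so W
n=4: →2(W), 3(W) — all W, so L
n=5: →4(L), so W
n=6: →4(L), so W
n=7: →6(W) only, which is W, so L
n=8: →4(L), so W
n=9: →3(W), 6(W), 8(W) — all W, so L
n=10: →9(L), so W
n=11: →10(W) only, which is W, so L
n=12: →4(L), so W
n=13: →12(W) only, which is W, so L
n=14: →7(L), so W
n=15: →5(W), 10(W), 12(W), 14(W) — all W, so L
n=16: →15(L), so W
n=17: →16(W) only, which is W, so L
n=18: →9(L), so W
n=19: →18(W) only, which is W, so L
n=20: →15(L), so W
n=21: →7(L), so W
n=22: →11(L), so W
n=23: →22(W) only, which is W, so L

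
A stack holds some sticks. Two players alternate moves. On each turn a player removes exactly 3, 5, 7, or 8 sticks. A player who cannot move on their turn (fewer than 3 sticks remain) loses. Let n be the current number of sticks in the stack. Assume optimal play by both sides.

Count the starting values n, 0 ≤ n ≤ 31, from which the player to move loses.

Label each position W (a win for the player to move) or L (a loss). A position with no legal move is L; any other position is W exactly when some move reaches an L, and L when every move reaches a W.
n=0: no move → L
n=1: no move → L
n=2: no move → L
n=3: reaches L-position 0 → W
n=4: reaches L-position 1 → W
n=5: reaches L-position 2 → W
n=6: reaches L-position 1 → W
n=7: reaches L-position 2 → W
n=8: reaches L-position 1 → W
n=9: reaches L-position 2 → W
n=10: reaches L-position 2 → W
n=11: only reaches 8(W), 6(W), 4(W), 3(W), all W → L
n=12: only reaches 9(W), 7(W), 5(W), 4(W), all W → L
n=13: only reaches 10(W), 8(W), 6(W), 5(W), all W → L
n=14: reaches L-position 11 → W
n=15: reaches L-position 12 → W
n=16: reaches L-position 13 → W
n=17: reaches L-position 12 → W
n=18: reaches L-position 13 → W
n=19: reaches L-position 12 → W
n=20: reaches L-position 13 → W
n=21: reaches L-position 13 → W
n=22: only reaches 19(W), 17(W), 15(W), 14(W), all W → L
n=23: only reaches 20(W), 18(W), 16(W), 15(W), all W → L
n=24: only reaches 21(W), 19(W), 17(W), 16(W), all W → L
n=25: reaches L-position 22 → W
n=26: reaches L-position 23 → W
n=27: reaches L-position 24 → W
n=28: reaches L-position 23 → W
n=29: reaches L-position 24 → W
n=30: reaches L-position 23 → W
n=31: reaches L-position 24 → W
L entries with 0 ≤ n ≤ 31: n = 0, 1, 2, 11, 12, 13, 22, 23, 24; that makes 9.

9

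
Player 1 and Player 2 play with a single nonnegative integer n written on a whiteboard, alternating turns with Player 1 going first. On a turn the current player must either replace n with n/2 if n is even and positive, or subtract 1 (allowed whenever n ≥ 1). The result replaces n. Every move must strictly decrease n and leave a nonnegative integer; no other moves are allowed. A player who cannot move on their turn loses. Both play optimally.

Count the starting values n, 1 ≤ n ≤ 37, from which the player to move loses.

18

Work bottom-up. With no move the player to move loses. Otherwise the position is W if at least one move leads to an L position for the opponent, and L if every move leads to a W.
n=0: no move → L
n=1: reaches L-position 0 → W
n=2: only reaches 1(W), which is W → L
n=3: reaches L-position 2 → W
n=4: reaches L-position 2 → W
n=5: only reaches 4(W), which is W → L
n=6: reaches L-position 5 → W
n=7: only reaches 6(W), which is W → L
n=8: reaches L-position 7 → W
n=9: only reaches 8(W), which is W → L
n=10: reaches L-position 5 → W
n=11: only reaches 10(W), which is W → L
n=12: reaches L-position 11 → W
n=13: only reaches 12(W), which is W → L
n=14: reaches L-position 7 → W
n=15: only reaches 14(W), which is W → L
n=16: reaches L-position 15 → W
n=17: only reaches 16(W), which is W → L
n=18: reaches L-position 9 → W
n=19: only reaches 18(W), which is W → L
n=20: reaches L-position 19 → W
n=21: only reaches 20(W), which is W → L
n=22: reaches L-position 11 → W
n=23: only reaches 22(W), which is W → L
n=24: reaches L-position 23 → W
n=25: only reaches 24(W), which is W → L
n=26: reaches L-position 13 → W
n=27: only reaches 26(W), which is W → L
n=28: reaches L-position 27 → W
n=29: only reaches 28(W), which is W → L
n=30: reaches L-position 15 → W
n=31: only reaches 30(W), which is W → L
n=32: reaches L-position 31 → W
n=33: only reaches 32(W), which is W → L
n=34: reaches L-position 17 → W
n=35: only reaches 34(W), which is W → L
n=36: reaches L-position 35 → W
n=37: only reaches 36(W), which is W → L
L entries with 1 ≤ n ≤ 37 (n=0 is outside the asked range and is not counted): n = 2, 5, 7, 9, 11, 13, 15, 17, 19, 21, 23, 25, 27, 29, 31, 33, 35, 37; that makes 18.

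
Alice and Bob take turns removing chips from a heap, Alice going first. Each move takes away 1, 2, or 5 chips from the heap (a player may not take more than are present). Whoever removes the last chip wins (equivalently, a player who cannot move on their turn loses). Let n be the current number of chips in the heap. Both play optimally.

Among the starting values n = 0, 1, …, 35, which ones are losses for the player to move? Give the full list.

0, 3, 6, 9, 12, 15, 18, 21, 24, 27, 30, 33

Label each position W (a win for the player to move) or L (a loss). A position with no legal move is L; any other position is W exactly when some move reaches an L, and L when every move reaches a W.
n=0: no move → L
n=1: can move to 0, which is L ⇒ W
n=2: can move to 0, which is L ⇒ W
n=3: moves to 2(W), 1(W); every one is W ⇒ L
n=4: can move to 3, which is L ⇒ W
n=5: can move to 3, which is L ⇒ W
n=6: moves to 5(W), 4(W), 1(W); every one is W ⇒ L
n=7: can move to 6, which is L ⇒ W
n=8: can move to 6, which is L ⇒ W
n=9: moves to 8(W), 7(W), 4(W); every one is W ⇒ L
n=10: can move to 9, which is L ⇒ W
n=11: can move to 9, which is L ⇒ W
n=12: moves to 11(W), 10(W), 7(W); every one is W ⇒ L
n=13: can move to 12, which is L ⇒ W
n=14: can move to 12, which is L ⇒ W
n=15: moves to 14(W), 13(W), 10(W); every one is W ⇒ L
n=16: can move to 15, which is L ⇒ W
n=17: can move to 15, which is L ⇒ W
n=18: moves to 17(W), 16(W), 13(W); every one is W ⇒ L
n=19: can move to 18, which is L ⇒ W
n=20: can move to 18, which is L ⇒ W
n=21: moves to 20(W), 19(W), 16(W); every one is W ⇒ L
n=22: can move to 21, which is L ⇒ W
n=23: can move to 21, which is L ⇒ W
n=24: moves to 23(W), 22(W), 19(W); every one is W ⇒ L
n=25: can move to 24, which is L ⇒ W
n=26: can move to 24, which is L ⇒ W
n=27: moves to 26(W), 25(W), 22(W); every one is W ⇒ L
n=28: can move to 27, which is L ⇒ W
n=29: can move to 27, which is L ⇒ W
n=30: moves to 29(W), 28(W), 25(W); every one is W ⇒ L
n=31: can move to 30, which is L ⇒ W
n=32: can move to 30, which is L ⇒ W
n=33: moves to 32(W), 31(W), 28(W); every one is W ⇒ L
n=34: can move to 33, which is L ⇒ W
n=35: can move to 33, which is L ⇒ W
Reading off the rows marked L gives the requested list; there are 12 such values of n.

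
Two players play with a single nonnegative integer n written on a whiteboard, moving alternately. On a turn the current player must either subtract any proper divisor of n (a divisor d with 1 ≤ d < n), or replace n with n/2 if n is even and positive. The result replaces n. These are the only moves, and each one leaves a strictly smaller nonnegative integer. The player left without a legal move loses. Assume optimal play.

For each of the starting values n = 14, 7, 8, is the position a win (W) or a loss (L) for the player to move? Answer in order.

14: W, 7: L, 8: W

Positions with no move are L. A position that does have a move is losing for the player to move precisely when every available move leads to a winning position for the opponent. Fill in the labels:
n=0: no move → L
n=1: no move → L
n=2: reaches L-position 1 → W
n=3: only reaches 2(W), which is W → L
n=4: reaches L-position 3 → W
n=5: only reaches 4(W), which is W → L
n=6: reaches L-position 3 → W
n=7: only reaches 6(W), which is W → L
n=8: reaches L-position 7 → W
n=9: only reaches 6(W), 8(W), all W → L
n=10: reaches L-position 5 → W
n=11: only reaches 10(W), which is W → L
n=12: reaches L-position 9 → W
n=13: only reaches 12(W), which is W → L
n=14: reaches L-position 7 → W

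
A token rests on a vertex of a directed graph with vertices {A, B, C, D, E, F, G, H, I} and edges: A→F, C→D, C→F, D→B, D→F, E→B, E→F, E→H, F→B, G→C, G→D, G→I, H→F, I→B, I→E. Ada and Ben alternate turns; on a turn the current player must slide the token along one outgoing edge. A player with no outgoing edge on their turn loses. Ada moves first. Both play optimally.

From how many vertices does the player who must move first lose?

Positions with no move are L. A position that does have a move is losing for the player to move precisely when every available move leads to a winning position for the opponent. Fill in the labels:
Every edge goes from a vertex to one that appears earlier in the order B, F, H, D, E, I, C, G, A, so processing vertices in that order labels each vertex after all of its successors.
B: no outgoing edge → L
F: →B(L), so W
H: →F(W) only, which is W, so L
D: →B(L), so W
E: →H(L), so W
I: →B(L), so W
C: →D(W), F(W) — all W, so L
G: →C(L), so W
A: →F(W) only, which is W, so L
The L vertices are A, B, C, H; that is 4 in all.

4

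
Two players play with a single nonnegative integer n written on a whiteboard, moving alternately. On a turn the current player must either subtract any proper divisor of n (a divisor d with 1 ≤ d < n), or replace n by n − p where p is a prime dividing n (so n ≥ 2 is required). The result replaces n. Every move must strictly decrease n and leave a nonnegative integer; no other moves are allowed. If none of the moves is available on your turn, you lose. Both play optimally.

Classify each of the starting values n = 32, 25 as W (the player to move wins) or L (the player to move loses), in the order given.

Positions with no move are L. A position that does have a move is losing for the player to move precisely when every available move leads to a winning position for the opponent. Fill in the labels:
n=0: no move → L
n=1: no move → L
n=2: W (go to 0, an L position)
n=3: W (go to 0, an L position)
n=4: L (options 2(W), 3(W) are all W)
n=5: W (go to 0, an L position)
n=6: W (go to 4, an L position)
n=7: W (go to 0, an L position)
n=8: W (go to 4, an L position)
n=9: L (options 6(W), 8(W) are all W)
n=10: W (go to 9, an L position)
n=11: W (go to 0, an L position)
n=12: W (go to 9, an L position)
n=13: W (go to 0, an L position)
n=14: L (options 7(W), 12(W), 13(W) are all W)
n=15: W (go to 14, an L position)
n=16: W (go to 14, an L position)
n=17: W (go to 0, an L position)
n=18: W (go to 9, an L position)
n=19: W (go to 0, an L position)
n=20: L (options 10(W), 15(W), 16(W), 18(W), 19(W) are all W)
n=21: W (go to 14, an L position)
n=22: W (go to 20, an L position)
n=23: W (go to 0, an L position)
n=24: W (go to 20, an L position)
n=25: W (go to 20, an L position)
n=26: L (options 13(W), 24(W), 25(W) are all W)
n=27: W (go to 26, an L position)
n=28: W (go to 14, an L position)
n=29: W (go to 0, an L position)
n=30: W (go to 20, an L position)
n=31: W (go to 0, an L position)
n=32: L (options 16(W), 24(W), 28(W), 30(W), 31(W) are all W)

32: L, 25: W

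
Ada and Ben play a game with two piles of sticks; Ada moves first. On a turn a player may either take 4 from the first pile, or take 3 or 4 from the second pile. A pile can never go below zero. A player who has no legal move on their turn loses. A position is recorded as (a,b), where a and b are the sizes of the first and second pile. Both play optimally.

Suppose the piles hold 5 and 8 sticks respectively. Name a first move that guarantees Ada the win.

Move to (1,8).

Positions with no move are L. A position that does have a move is losing for the player to move precisely when every available move leads to a winning position for the opponent. Fill in the labels:
No move ever increases a pile, so every position that can arise here has a ≤ 5 and b ≤ 8; it is enough to label the cells with 0 ≤ a ≤ 5 and 0 ≤ b ≤ 8.
Every move lowers a or b (never raises either), so fill the grid row by row in increasing a, and left to right within a row: each cell's successors are then already labelled.
      b=0  b=1  b=2  b=3  b=4  b=5  b=6  b=7  b=8
a=0:    L    L    L    W    W    W    W    L    L
a=1:    L    L    L    W    W    W    W    L    L
a=2:    L    L    L    W    W    W    W    L    L
a=3:    L    L    L    W    W    W    W    L    L
a=4:    W    W    W    L    L    L    W    W    W
a=5:    W    W    W    L    L    L    W    W    W
Cells with no legal move (terminal, hence L): (0,0), (0,1), (0,2), (1,0), (1,1), (1,2), (2,0), (2,1), (2,2), (3,0), (3,1), (3,2).
The remaining L cells, each justified by listing all of its moves:
(0,7): moves to (0,4)(W), (0,3)(W); every one is W ⇒ L
(0,8): moves to (0,5)(W), (0,4)(W); every one is W ⇒ L
(1,7): moves to (1,4)(W), (1,3)(W); every one is W ⇒ L
(1,8): moves to (1,5)(W), (1,4)(W); every one is W ⇒ L
(2,7): moves to (2,4)(W), (2,3)(W); every one is W ⇒ L
(2,8): moves to (2,5)(W), (2,4)(W); every one is W ⇒ L
(3,7): moves to (3,4)(W), (3,3)(W); every one is W ⇒ L
(3,8): moves to (3,5)(W), (3,4)(W); every one is W ⇒ L
(4,3): moves to (0,3)(W), (4,0)(W); every one is W ⇒ L
(4,4): moves to (0,4)(W), (4,1)(W), (4,0)(W); every one is W ⇒ L
(4,5): moves to (0,5)(W), (4,2)(W), (4,1)(W); every one is W ⇒ L
(5,3): moves to (1,3)(W), (5,0)(W); every one is W ⇒ L
(5,4): moves to (1,4)(W), (5,1)(W), (5,0)(W); every one is W ⇒ L
(5,5): moves to (1,5)(W), (5,2)(W), (5,1)(W); every one is W ⇒ L
Every other cell has at least one move into one of the L cells above, so it is W.
From (5,8), the L positions reachable in one move are: (1,8), (5,5), (5,4). Any move reaching one of these is winning.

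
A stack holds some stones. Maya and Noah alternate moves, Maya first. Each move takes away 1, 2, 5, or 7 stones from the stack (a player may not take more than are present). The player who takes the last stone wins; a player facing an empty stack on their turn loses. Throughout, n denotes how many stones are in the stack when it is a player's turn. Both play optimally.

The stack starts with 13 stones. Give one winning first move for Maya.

Remove 1, leaving 12.

Label each position W (a win for the player to move) or L (a loss). A position with no legal move is L; any other position is W exactly when some move reaches an L, and L when every move reaches a W.
n=0: no move → L
n=1: →0(L), so W
n=2: →0(L), so W
n=3: →2(W), 1(W) — all W, so L
n=4: →3(L), so W
n=5: →3(L), so W
n=6: →5(W), 4(W), 1(W) — all W, so L
n=7: →6(L), so W
n=8: →6(L), so W
n=9: →8(W), 7(W), 4(W), 2(W) — all W, so L
n=10: →9(L), so W
n=11: →9(L), so W
n=12: →11(W), 10(W), 7(W), 5(W) — all W, so L
n=13: →12(L), so W
From 13, the L positions reachable in one move are: 12, 6. Any move reaching one of these is winning.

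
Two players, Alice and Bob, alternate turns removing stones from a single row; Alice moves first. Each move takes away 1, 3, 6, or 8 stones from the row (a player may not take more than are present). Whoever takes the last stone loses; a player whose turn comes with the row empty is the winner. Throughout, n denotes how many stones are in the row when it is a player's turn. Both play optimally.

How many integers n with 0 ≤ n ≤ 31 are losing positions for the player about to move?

Classify positions by backward induction: terminal positions (no move available) are W. From any other position, the mover wins iff some move reaches an L.
n=0: no move; the opponent has just taken the last stone and therefore loses → W
n=1: the only move is to 0(W), a W ⇒ L
n=2: can move to 1, which is L ⇒ W
n=3: moves to 2(W), 0(W); every one is W ⇒ L
n=4: can move to 3, which is L ⇒ W
n=5: moves to 4(W), 2(W); every one is W ⇒ L
n=6: can move to 5, which is L ⇒ W
n=7: can move to 1, which is L ⇒ W
n=8: can move to 5, which is L ⇒ W
n=9: can move to 3, which is L ⇒ W
n=10: moves to 9(W), 7(W), 4(W), 2(W); every one is W ⇒ L
n=11: can move to 10, which is L ⇒ W
n=12: moves to 11(W), 9(W), 6(W), 4(W); every one is W ⇒ L
n=13: can move to 12, which is L ⇒ W
n=14: moves to 13(W), 11(W), 8(W), 6(W); every one is W ⇒ L
n=15: can move to 14, which is L ⇒ W
n=16: can move to 10, which is L ⇒ W
n=17: can move to 14, which is L ⇒ W
n=18: can move to 12, which is L ⇒ W
n=19: moves to 18(W), 16(W), 13(W), 11(W); every one is W ⇒ L
n=20: can move to 19, which is L ⇒ W
n=21: moves to 20(W), 18(W), 15(W), 13(W); every one is W ⇒ L
n=22: can move to 21, which is L ⇒ W
n=23: moves to 22(W), 20(W), 17(W), 15(W); every one is W ⇒ L
n=24: can move to 23, which is L ⇒ W
n=25: can move to 19, which is L ⇒ W
n=26: can move to 23, which is L ⇒ W
n=27: can move to 21, which is L ⇒ W
n=28: moves to 27(W), 25(W), 22(W), 20(W); every one is W ⇒ L
n=29: can move to 28, which is L ⇒ W
n=30: moves to 29(W), 27(W), 24(W), 22(W); every one is W ⇒ L
n=31: can move to 30, which is L ⇒ W
L entries with 0 ≤ n ≤ 31: n = 1, 3, 5, 10, 12, 14, 19, 21, 23, 28, 30; that makes 11.

11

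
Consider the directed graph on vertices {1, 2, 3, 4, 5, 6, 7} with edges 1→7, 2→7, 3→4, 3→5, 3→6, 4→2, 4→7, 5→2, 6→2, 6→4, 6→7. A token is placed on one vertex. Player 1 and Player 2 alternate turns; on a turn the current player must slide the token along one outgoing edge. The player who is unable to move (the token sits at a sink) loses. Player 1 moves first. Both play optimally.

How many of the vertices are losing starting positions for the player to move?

Build the W/L table. Terminal = L. A non-terminal position is W if it has a move to some L; otherwise it is L.
Every edge goes from a vertex to one that appears earlier in the order 7, 1, 2, 4, 6, 5, 3, so processing vertices in that order labels each vertex after all of its successors.
7: no outgoing edge → L
1: reaches L-position 7 → W
2: reaches L-position 7 → W
4: reaches L-position 7 → W
6: reaches L-position 7 → W
5: only reaches 2(W), which is W → L
3: reaches L-position 5 → W
The L vertices are 5, 7; that is 2 in all.

2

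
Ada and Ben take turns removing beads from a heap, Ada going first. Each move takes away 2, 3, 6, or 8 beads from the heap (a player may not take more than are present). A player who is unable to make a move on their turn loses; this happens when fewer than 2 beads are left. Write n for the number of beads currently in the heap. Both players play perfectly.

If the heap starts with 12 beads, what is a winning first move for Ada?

Build the W/L table. Terminal = L. A non-terminal position is W if it has a move to some L; otherwise it is L.
n=0: no move → L
n=1: no move → L
n=2: W (go to 0, an L position)
n=3: W (go to 1, an L position)
n=4: W (go to 1, an L position)
n=5: L (options 3(W), 2(W) are all W)
n=6: W (go to 0, an L position)
n=7: W (go to 5, an L position)
n=8: W (go to 5, an L position)
n=9: W (go to 1, an L position)
n=10: L (options 8(W), 7(W), 4(W), 2(W) are all W)
n=11: W (go to 5, an L position)
n=12: W (go to 10, an L position)
From 12, the L positions reachable in one move are: 10.

Remove 2, leaving 10.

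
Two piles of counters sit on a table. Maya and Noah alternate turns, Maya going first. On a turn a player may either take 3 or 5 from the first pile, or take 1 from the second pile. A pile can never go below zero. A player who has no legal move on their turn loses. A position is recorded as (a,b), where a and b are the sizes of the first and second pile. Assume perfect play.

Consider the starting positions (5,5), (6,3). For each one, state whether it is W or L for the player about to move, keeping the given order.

(5,5): L, (6,3): W

Classify positions by backward induction: terminal positions (no move available) are L. From any other position, the mover wins iff some move reaches an L.
No move ever increases a pile, so every position that can arise here has a ≤ 6 and b ≤ 5; it is enough to label the cells with 0 ≤ a ≤ 6 and 0 ≤ b ≤ 5.
Every move lowers a or b (never raises either), so fill the grid row by row in increasing a, and left to right within a row: each cell's successors are then already labelled.
      b=0  b=1  b=2  b=3  b=4  b=5
a=0:    L    W    L    W    L    W
a=1:    L    W    L    W    L    W
a=2:    L    W    L    W    L    W
a=3:    W    L    W    L    W    L
a=4:    W    L    W    L    W    L
a=5:    W    L    W    L    W    L
a=6:    W    W    W    W    W    W
Cells with no legal move (terminal, hence L): (0,0), (1,0), (2,0).
The remaining L cells, each justified by listing all of its moves:
(0,2): only reaches (0,1)(W), which is W → L
(0,4): only reaches (0,3)(W), which is W → L
(1,2): only reaches (1,1)(W), which is W → L
(1,4): only reaches (1,3)(W), which is W → L
(2,2): only reaches (2,1)(W), which is W → L
(2,4): only reaches (2,3)(W), which is W → L
(3,1): only reaches (0,1)(W), (3,0)(W), all W → L
(3,3): only reaches (0,3)(W), (3,2)(W), all W → L
(3,5): only reaches (0,5)(W), (3,4)(W), all W → L
(4,1): only reaches (1,1)(W), (4,0)(W), all W → L
(4,3): only reaches (1,3)(W), (4,2)(W), all W → L
(4,5): only reaches (1,5)(W), (4,4)(W), all W → L
(5,1): only reaches (2,1)(W), (0,1)(W), (5,0)(W), all W → L
(5,3): only reaches (2,3)(W), (0,3)(W), (5,2)(W), all W → L
(5,5): only reaches (2,5)(W), (0,5)(W), (5,4)(W), all W → L
Every other cell has at least one move into one of the L cells above, so it is W.
(5,5): one of the L cells justified above, so L
(6,3): the move to (3,3) reaches an L cell, so W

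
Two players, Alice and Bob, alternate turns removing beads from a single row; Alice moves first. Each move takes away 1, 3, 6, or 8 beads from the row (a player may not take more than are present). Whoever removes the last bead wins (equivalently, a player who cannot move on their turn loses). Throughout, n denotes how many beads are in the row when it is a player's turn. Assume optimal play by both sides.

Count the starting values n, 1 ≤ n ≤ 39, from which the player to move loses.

13

Label each position W (a win for the player to move) or L (a loss). A position with no legal move is L; any other position is W exactly when some move reaches an L, and L when every move reaches a W.
n=0: no move → L
n=1: W (go to 0, an L position)
n=2: L (sole option 1(W) is W)
n=3: W (go to 2, an L position)
n=4: L (options 3(W), 1(W) are all W)
n=5: W (go to 4, an L position)
n=6: W (go to 0, an L position)
n=7: W (go to 4, an L position)
n=8: W (go to 2, an L position)
n=9: L (options 8(W), 6(W), 3(W), 1(W) are all W)
n=10: W (go to 9, an L position)
n=11: L (options 10(W), 8(W), 5(W), 3(W) are all W)
n=12: W (go to 11, an L position)
n=13: L (options 12(W), 10(W), 7(W), 5(W) are all W)
n=14: W (go to 13, an L position)
n=15: W (go to 9, an L position)
n=16: W (go to 13, an L position)
n=17: W (go to 11, an L position)
n=18: L (options 17(W), 15(W), 12(W), 10(W) are all W)
n=19: W (go to 18, an L position)
n=20: L (options 19(W), 17(W), 14(W), 12(W) are all W)
n=21: W (go to 20, an L position)
n=22: L (options 21(W), 19(W), 16(W), 14(W) are all W)
n=23: W (go to 22, an L position)
n=24: W (go to 18, an L position)
n=25: W (go to 22, an L position)
n=26: W (go to 20, an L position)
n=27: L (options 26(W), 24(W), 21(W), 19(W) are all W)
n=28: W (go to 27, an L position)
n=29: L (options 28(W), 26(W), 23(W), 21(W) are all W)
n=30: W (go to 29, an L position)
n=31: L (options 30(W), 28(W), 25(W), 23(W) are all W)
n=32: W (go to 31, an L position)
n=33: W (go to 27, an L position)
n=34: W (go to 31, an L position)
n=35: W (go to 29, an L position)
n=36: L (options 35(W), 33(W), 30(W), 28(W) are all W)
n=37: W (go to 36, an L position)
n=38: L (options 37(W), 35(W), 32(W), 30(W) are all W)
n=39: W (go to 38, an L position)
L entries with 1 ≤ n ≤ 39 (n=0 is outside the asked range and is not counted): n = 2, 4, 9, 11, 13, 18, 20, 22, 27, 29, 31, 36, 38; that makes 13.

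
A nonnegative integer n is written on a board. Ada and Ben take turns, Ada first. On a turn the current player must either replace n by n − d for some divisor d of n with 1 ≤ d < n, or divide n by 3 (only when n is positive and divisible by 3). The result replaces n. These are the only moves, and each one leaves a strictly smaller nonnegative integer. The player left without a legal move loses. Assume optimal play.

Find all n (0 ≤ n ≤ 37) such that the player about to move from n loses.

0, 1, 4, 7, 9, 11, 13, 15, 17, 19, 23, 25, 28, 31, 36

Positions with no move are L. A position that does have a move is losing for the player to move precisely when every available move leads to a winning position for the opponent. Fill in the labels:
n=0: no move → L
n=1: no move → L
n=2: W (go to 1, an L position)
n=3: W (go to 1, an L position)
n=4: L (options 2(W), 3(W) are all W)
n=5: W (go to 4, an L position)
n=6: W (go to 4, an L position)
n=7: L (sole option 6(W) is W)
n=8: W (go to 4, an L position)
n=9: L (options 3(W), 6(W), 8(W) are all W)
n=10: W (go to 9, an L position)
n=11: L (sole option 10(W) is W)
n=12: W (go to 4, an L position)
n=13: L (sole option 12(W) is W)
n=14: W (go to 7, an L position)
n=15: L (options 5(W), 10(W), 12(W), 14(W) are all W)
n=16: W (go to 15, an L position)
n=17: L (sole option 16(W) is W)
n=18: W (go to 9, an L position)
n=19: L (sole option 18(W) is W)
n=20: W (go to 15, an L position)
n=21: W (go to 7, an L position)
n=22: W (go to 11, an L position)
n=23: L (sole option 22(W) is W)
n=24: W (go to 23, an L position)
n=25: L (options 20(W), 24(W) are all W)
n=26: W (go to 13, an L position)
n=27: W (go to 9, an L position)
n=28: L (options 14(W), 21(W), 24(W), 26(W), 27(W) are all W)
n=29: W (go to 28, an L position)
n=30: W (go to 15, an L position)
n=31: L (sole option 30(W) is W)
n=32: W (go to 28, an L position)
n=33: W (go to 11, an L position)
n=34: W (go to 17, an L position)
n=35: W (go to 28, an L position)
n=36: L (options 12(W), 18(W), 24(W), 27(W), 30(W), 32(W), 33(W), 34(W), 35(W) are all W)
n=37: W (go to 36, an L position)
The losing starting values of n are exactly the entries labelled L in this table (15 of them).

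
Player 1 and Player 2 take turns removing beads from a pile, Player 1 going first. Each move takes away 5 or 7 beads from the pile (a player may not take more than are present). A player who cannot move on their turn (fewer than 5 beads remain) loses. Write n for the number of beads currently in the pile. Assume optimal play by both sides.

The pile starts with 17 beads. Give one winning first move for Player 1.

Compute win/loss labels from the base case upward. A position with no move is L. Any other position is W if it can reach an L in one move, else L.
n=0: no move → L
n=1: no move → L
n=2: no move → L
n=3: no move → L
n=4: no move → L
n=5: can move to 0, which is L ⇒ W
n=6: can move to 1, which is L ⇒ W
n=7: can move to 2, which is L ⇒ W
n=8: can move to 3, which is L ⇒ W
n=9: can move to 4, which is L ⇒ W
n=10: can move to 3, which is L ⇒ W
n=11: can move to 4, which is L ⇒ W
n=12: moves to 7(W), 5(W); every one is W ⇒ L
n=13: moves to 8(W), 6(W); every one is W ⇒ L
n=14: moves to 9(W), 7(W); every one is W ⇒ L
n=15: moves to 10(W), 8(W); every one is W ⇒ L
n=16: moves to 11(W), 9(W); every one is W ⇒ L
n=17: can move to 12, which is L ⇒ W
From 17, the L positions reachable in one move are: 12.

Remove 5, leaving 12.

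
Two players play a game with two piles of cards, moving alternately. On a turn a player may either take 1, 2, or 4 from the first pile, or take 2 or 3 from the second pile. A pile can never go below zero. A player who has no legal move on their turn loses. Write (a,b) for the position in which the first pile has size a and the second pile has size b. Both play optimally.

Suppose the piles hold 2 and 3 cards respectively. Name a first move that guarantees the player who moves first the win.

Move to (1,3).

Label each position W (a win for the player to move) or L (a loss). A position with no legal move is L; any other position is W exactly when some move reaches an L, and L when every move reaches a W.
No move ever increases a pile, so every position that can arise here has a ≤ 2 and b ≤ 3; it is enough to label the cells with 0 ≤ a ≤ 2 and 0 ≤ b ≤ 3.
Every move lowers a or b (never raises either), so fill the grid row by row in increasing a, and left to right within a row: each cell's successors are then already labelled.
      b=0  b=1  b=2  b=3
a=0:    L    L    W    W
a=1:    W    W    L    L
a=2:    W    W    W    W
Cells with no legal move (terminal, hence L): (0,0), (0,1).
The remaining L cells, each justified by listing all of its moves:
(1,2): L (options (0,2)(W), (1,0)(W) are all W)
(1,3): L (options (0,3)(W), (1,1)(W), (1,0)(W) are all W)
Every other cell has at least one move into one of the L cells above, so it is W.
From (2,3), the L positions reachable in one move are: (1,3).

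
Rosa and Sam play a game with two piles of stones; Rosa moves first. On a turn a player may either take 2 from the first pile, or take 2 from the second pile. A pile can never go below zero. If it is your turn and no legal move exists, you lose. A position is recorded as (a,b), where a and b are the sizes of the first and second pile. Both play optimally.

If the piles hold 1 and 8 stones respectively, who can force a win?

Sam wins.

Classify positions by backward induction: terminal positions (no move available) are L. From any other position, the mover wins iff some move reaches an L.
No move ever increases a pile, so every position that can arise here has a ≤ 1 and b ≤ 8; it is enough to label the cells with 0 ≤ a ≤ 1 and 0 ≤ b ≤ 8.
Every move lowers a or b (never raises either), so fill the grid row by row in increasing a, and left to right within a row: each cell's successors are then already labelled.
      b=0  b=1  b=2  b=3  b=4  b=5  b=6  b=7  b=8
a=0:    L    L    W    W    L    L    W    W    L
a=1:    L    L    W    W    L    L    W    W    L
Cells with no legal move (terminal, hence L): (0,0), (0,1), (1,0), (1,1).
The remaining L cells, each justified by listing all of its moves:
(0,4): the only move is to (0,2)(W), a W ⇒ L
(0,5): the only move is to (0,3)(W), a W ⇒ L
(0,8): the only move is to (0,6)(W), a W ⇒ L
(1,4): the only move is to (1,2)(W), a W ⇒ L
(1,5): the only move is to (1,3)(W), a W ⇒ L
(1,8): the only move is to (1,6)(W), a W ⇒ L
Every other cell has at least one move into one of the L cells above, so it is W.
The starting position (1,8) is L: whatever Rosa does, the opponent receives a W position.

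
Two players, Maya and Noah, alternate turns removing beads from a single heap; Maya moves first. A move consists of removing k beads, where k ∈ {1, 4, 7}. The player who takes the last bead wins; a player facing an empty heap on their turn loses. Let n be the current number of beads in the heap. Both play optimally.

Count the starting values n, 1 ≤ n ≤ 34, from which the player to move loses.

Label each position W (a win for the player to move) or L (a loss). A position with no legal move is L; any other position is W exactly when some move reaches an L, and L when every move reaches a W.
n=0: no move → L
n=1: reaches L-position 0 → W
n=2: only reaches 1(W), which is W → L
n=3: reaches L-position 2 → W
n=4: reaches L-position 0 → W
n=5: only reaches 4(W), 1(W), all W → L
n=6: reaches L-position 5 → W
n=7: reaches L-position 0 → W
n=8: only reaches 7(W), 4(W), 1(W), all W → L
n=9: reaches L-position 8 → W
n=10: only reaches 9(W), 6(W), 3(W), all W → L
n=11: reaches L-position 10 → W
n=12: reaches L-position 8 → W
n=13: only reaches 12(W), 9(W), 6(W), all W → L
n=14: reaches L-position 13 → W
n=15: reaches L-position 8 → W
n=16: only reaches 15(W), 12(W), 9(W), all W → L
n=17: reaches L-position 16 → W
n=18: only reaches 17(W), 14(W), 11(W), all W → L
n=19: reaches L-position 18 → W
n=20: reaches L-position 16 → W
n=21: only reaches 20(W), 17(W), 14(W), all W → L
n=22: reaches L-position 21 → W
n=23: reaches L-position 16 → W
n=24: only reaches 23(W), 20(W), 17(W), all W → L
n=25: reaches L-position 24 → W
n=26: only reaches 25(W), 22(W), 19(W), all W → L
n=27: reaches L-position 26 → W
n=28: reaches L-position 24 → W
n=29: only reaches 28(W), 25(W), 22(W), all W → L
n=30: reaches L-position 29 → W
n=31: reaches L-position 24 → W
n=32: only reaches 31(W), 28(W), 25(W), all W → L
n=33: reaches L-position 32 → W
n=34: only reaches 33(W), 30(W), 27(W), all W → L
L entries with 1 ≤ n ≤ 34 (n=0 is outside the asked range and is not counted): n = 2, 5, 8, 10, 13, 16, 18, 21, 24, 26, 29, 32, 34; that makes 13.

13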